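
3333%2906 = 427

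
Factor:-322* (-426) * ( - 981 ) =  - 134565732 = - 2^2*3^3*7^1*23^1*71^1*109^1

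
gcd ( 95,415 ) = 5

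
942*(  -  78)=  - 73476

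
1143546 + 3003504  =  4147050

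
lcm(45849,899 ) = 45849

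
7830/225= 34 +4/5= 34.80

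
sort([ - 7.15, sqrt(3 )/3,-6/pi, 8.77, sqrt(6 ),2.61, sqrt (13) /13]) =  [ - 7.15, -6/pi,sqrt ( 13 ) /13,sqrt(3)/3, sqrt( 6), 2.61, 8.77 ] 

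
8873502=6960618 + 1912884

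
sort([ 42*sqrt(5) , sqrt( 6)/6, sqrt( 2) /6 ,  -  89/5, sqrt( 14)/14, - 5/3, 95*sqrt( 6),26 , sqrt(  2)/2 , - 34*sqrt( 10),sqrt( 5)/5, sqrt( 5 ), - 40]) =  [ - 34*sqrt (10 ), - 40, - 89/5,- 5/3, sqrt (2) /6, sqrt(14)/14, sqrt( 6)/6,sqrt(5 )/5, sqrt( 2) /2 , sqrt(5) , 26, 42*sqrt( 5),  95*sqrt( 6)]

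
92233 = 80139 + 12094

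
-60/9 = -20/3 = - 6.67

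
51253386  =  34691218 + 16562168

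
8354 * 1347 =11252838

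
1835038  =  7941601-6106563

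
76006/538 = 38003/269 = 141.28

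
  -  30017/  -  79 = 379 + 76/79 = 379.96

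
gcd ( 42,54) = 6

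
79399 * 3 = 238197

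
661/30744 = 661/30744 = 0.02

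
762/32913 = 254/10971 = 0.02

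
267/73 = 3 + 48/73 = 3.66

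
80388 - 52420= 27968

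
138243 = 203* 681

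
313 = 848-535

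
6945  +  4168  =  11113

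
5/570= 1/114 = 0.01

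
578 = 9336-8758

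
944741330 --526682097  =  1471423427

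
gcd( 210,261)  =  3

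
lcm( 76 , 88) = 1672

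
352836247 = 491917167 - 139080920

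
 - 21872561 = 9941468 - 31814029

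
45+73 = 118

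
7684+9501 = 17185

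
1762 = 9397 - 7635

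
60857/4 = 15214 + 1/4 =15214.25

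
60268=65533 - 5265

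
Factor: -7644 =-2^2  *  3^1 * 7^2 * 13^1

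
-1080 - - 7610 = 6530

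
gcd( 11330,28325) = 5665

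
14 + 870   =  884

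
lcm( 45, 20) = 180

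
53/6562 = 53/6562 = 0.01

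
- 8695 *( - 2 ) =17390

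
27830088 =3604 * 7722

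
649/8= 81+ 1/8 =81.12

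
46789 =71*659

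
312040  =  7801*40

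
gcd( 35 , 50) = 5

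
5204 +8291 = 13495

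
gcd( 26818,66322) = 2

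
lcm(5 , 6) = 30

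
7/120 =7/120 = 0.06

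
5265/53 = 5265/53  =  99.34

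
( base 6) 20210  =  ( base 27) 3ho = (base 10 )2670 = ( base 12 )1666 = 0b101001101110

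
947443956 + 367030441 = 1314474397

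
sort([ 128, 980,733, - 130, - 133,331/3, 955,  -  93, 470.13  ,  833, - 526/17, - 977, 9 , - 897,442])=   [- 977,-897, - 133, - 130, - 93,  -  526/17, 9  ,  331/3, 128 , 442,470.13, 733, 833 , 955, 980] 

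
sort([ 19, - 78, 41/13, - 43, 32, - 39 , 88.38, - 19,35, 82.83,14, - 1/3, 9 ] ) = [ - 78, - 43, - 39, - 19, - 1/3, 41/13,9,  14,  19,  32, 35, 82.83, 88.38 ] 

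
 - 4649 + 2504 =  - 2145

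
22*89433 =1967526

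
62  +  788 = 850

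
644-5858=- 5214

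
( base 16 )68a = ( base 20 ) 43e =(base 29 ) 1SL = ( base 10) 1674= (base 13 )9ba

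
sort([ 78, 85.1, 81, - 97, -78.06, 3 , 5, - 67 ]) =[ - 97 , - 78.06, - 67,3 , 5,  78, 81, 85.1 ]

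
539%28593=539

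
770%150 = 20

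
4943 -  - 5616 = 10559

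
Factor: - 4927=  -13^1*379^1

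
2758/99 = 2758/99 = 27.86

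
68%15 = 8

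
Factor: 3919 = 3919^1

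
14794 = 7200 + 7594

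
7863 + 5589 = 13452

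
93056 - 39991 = 53065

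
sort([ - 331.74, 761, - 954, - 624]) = [ - 954, - 624, - 331.74, 761]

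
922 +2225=3147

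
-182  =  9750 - 9932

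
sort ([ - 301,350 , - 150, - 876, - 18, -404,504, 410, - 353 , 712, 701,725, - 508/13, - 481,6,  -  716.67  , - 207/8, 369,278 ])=[ - 876, - 716.67, - 481,  -  404, - 353, - 301, - 150, - 508/13, - 207/8, - 18,6,  278,350,369  ,  410, 504,701,  712,  725 ] 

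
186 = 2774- 2588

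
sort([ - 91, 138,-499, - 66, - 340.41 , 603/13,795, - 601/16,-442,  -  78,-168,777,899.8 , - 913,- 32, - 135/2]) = [ - 913, - 499, - 442, - 340.41, - 168, - 91, - 78, - 135/2,  -  66, - 601/16, - 32,603/13,138,777, 795,899.8]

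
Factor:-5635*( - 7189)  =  5^1*7^3*13^1*23^1*79^1 = 40510015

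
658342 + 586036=1244378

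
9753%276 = 93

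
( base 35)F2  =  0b1000001111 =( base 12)37B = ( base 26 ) K7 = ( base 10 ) 527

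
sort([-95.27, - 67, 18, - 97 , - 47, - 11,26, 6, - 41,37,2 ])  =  [ - 97, - 95.27,- 67, - 47, - 41, - 11, 2,6 , 18,26,37]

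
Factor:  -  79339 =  - 13^1*17^1*359^1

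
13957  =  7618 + 6339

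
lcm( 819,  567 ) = 7371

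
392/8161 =392/8161 = 0.05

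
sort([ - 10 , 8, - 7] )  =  [ - 10, - 7, 8]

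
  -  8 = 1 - 9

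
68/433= 68/433 =0.16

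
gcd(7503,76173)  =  3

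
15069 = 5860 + 9209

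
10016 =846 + 9170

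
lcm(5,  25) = 25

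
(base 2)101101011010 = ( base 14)10b8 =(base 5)43111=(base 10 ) 2906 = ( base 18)8h8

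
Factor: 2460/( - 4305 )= - 2^2*7^( - 1)=- 4/7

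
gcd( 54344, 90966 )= 2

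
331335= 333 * 995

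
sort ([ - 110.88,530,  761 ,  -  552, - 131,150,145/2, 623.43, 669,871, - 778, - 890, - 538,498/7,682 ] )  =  [ - 890, - 778,-552, - 538, - 131, - 110.88,498/7,145/2, 150,  530,623.43,  669, 682,761, 871]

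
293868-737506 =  - 443638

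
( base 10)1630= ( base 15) 73a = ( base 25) 2F5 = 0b11001011110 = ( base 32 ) 1iu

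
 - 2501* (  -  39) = 97539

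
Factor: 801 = 3^2*89^1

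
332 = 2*166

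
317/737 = 317/737 = 0.43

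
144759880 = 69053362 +75706518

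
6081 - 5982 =99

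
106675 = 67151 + 39524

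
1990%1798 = 192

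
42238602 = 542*77931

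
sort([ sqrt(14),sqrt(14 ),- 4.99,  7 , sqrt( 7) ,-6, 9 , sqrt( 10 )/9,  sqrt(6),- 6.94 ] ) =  [ - 6.94 , - 6,  -  4.99,sqrt( 10)/9, sqrt(6),  sqrt(7),sqrt( 14 ),sqrt(14),  7,9]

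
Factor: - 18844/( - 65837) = 2^2*7^1*673^1*65837^( - 1)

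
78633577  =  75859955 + 2773622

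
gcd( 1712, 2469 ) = 1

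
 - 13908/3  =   - 4636=- 4636.00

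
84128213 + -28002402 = 56125811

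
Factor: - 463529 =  - 11^1*42139^1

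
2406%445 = 181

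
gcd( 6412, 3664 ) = 916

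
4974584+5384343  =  10358927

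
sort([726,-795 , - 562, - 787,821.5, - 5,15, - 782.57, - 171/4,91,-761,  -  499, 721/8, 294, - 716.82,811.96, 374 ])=[  -  795,-787, - 782.57, -761, - 716.82, - 562, - 499,-171/4, - 5, 15,721/8, 91,294,374, 726,811.96, 821.5]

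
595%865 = 595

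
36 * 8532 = 307152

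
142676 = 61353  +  81323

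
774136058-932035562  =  -157899504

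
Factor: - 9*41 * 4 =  - 2^2*3^2*41^1 = - 1476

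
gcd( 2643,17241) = 3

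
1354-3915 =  - 2561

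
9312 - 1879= 7433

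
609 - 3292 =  - 2683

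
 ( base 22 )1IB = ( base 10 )891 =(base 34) Q7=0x37b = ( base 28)13n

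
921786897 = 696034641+225752256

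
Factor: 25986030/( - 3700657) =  - 2^1*3^1*5^1* 7^1*17^1*29^1* 59^( - 1 )*251^1*62723^(  -  1)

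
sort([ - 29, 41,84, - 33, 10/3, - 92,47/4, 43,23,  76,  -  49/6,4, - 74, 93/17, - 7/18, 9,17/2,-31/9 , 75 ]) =[  -  92, - 74,  -  33, - 29, - 49/6, - 31/9, - 7/18,10/3, 4,93/17, 17/2,  9,47/4,23,41, 43,75, 76,84] 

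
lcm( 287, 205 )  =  1435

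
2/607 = 2/607 = 0.00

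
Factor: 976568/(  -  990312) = -122071/123789 = -3^ ( - 1)*59^1*2069^1*41263^(  -  1) 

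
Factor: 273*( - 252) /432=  - 637/4 = - 2^( - 2)*7^2*13^1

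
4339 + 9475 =13814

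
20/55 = 4/11 = 0.36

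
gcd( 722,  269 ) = 1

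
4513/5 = 902+3/5 = 902.60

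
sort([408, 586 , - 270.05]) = [  -  270.05, 408, 586 ] 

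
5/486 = 5/486 = 0.01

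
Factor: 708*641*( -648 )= - 294080544 = - 2^5*3^5*59^1*641^1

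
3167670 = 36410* 87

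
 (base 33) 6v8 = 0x1d8d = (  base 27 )AA5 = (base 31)7r1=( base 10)7565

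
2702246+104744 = 2806990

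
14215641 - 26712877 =  -  12497236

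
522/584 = 261/292 = 0.89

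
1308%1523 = 1308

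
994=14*71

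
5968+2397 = 8365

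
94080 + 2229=96309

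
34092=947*36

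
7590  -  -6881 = 14471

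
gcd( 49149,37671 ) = 3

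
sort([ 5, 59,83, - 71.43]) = [- 71.43, 5 , 59, 83 ]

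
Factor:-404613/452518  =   - 2^( - 1)*3^2*61^1*307^( - 1 )=-549/614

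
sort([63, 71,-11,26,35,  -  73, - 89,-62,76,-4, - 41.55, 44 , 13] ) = [ - 89, - 73, - 62, - 41.55,-11, - 4,13,26, 35,44, 63, 71,76 ]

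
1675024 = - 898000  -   - 2573024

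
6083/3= 6083/3 = 2027.67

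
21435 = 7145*3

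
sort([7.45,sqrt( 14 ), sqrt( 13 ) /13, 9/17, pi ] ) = [ sqrt( 13 ) /13, 9/17,pi,sqrt( 14),  7.45]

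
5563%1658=589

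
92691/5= 92691/5   =  18538.20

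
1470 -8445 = -6975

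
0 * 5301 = 0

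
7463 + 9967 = 17430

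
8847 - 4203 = 4644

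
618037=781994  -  163957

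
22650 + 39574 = 62224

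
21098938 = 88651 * 238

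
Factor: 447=3^1*149^1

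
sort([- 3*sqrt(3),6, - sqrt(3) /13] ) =[ -3*sqrt( 3 ) ,-sqrt( 3 ) /13,6]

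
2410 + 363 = 2773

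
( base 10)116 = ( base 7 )224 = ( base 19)62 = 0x74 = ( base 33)3h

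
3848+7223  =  11071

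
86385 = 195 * 443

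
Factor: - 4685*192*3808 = - 2^11*3^1*5^1*7^1*17^1*937^1 = -3425372160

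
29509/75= 29509/75 = 393.45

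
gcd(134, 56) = 2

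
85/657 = 85/657 =0.13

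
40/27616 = 5/3452 = 0.00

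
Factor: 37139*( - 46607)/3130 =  - 2^( - 1)*5^( - 1 )*11^1 * 19^1* 223^1*313^( - 1)*37139^1 =- 1730937373/3130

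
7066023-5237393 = 1828630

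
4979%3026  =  1953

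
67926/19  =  3575 + 1/19=3575.05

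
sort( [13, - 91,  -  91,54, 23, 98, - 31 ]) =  [ - 91, - 91, - 31,13,23 , 54,98] 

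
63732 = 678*94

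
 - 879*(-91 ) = 79989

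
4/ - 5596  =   - 1 + 1398/1399 = - 0.00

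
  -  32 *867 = -27744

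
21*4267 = 89607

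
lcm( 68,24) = 408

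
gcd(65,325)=65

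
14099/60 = 14099/60=234.98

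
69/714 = 23/238 = 0.10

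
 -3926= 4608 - 8534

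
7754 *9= 69786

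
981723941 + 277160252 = 1258884193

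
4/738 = 2/369 =0.01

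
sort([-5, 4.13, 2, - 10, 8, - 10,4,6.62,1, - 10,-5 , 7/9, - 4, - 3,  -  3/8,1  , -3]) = [ - 10 , -10,  -  10,-5, - 5, -4, - 3, - 3  , - 3/8,7/9, 1, 1, 2,4,4.13, 6.62, 8 ]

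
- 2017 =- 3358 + 1341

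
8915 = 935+7980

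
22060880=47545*464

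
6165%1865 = 570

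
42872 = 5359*8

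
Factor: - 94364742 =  - 2^1*3^1*89^1*176713^1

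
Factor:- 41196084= - 2^2*3^1*3433007^1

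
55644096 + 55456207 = 111100303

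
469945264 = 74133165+395812099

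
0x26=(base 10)38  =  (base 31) 17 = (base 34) 14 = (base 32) 16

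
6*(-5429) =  - 32574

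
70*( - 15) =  - 1050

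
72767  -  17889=54878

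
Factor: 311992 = 2^3*59^1*661^1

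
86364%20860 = 2924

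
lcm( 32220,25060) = 225540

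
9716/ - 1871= - 9716/1871  =  - 5.19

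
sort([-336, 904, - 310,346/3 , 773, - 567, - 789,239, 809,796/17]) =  [ - 789,- 567, -336, - 310, 796/17, 346/3, 239,773, 809, 904]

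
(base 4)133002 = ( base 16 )7c2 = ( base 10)1986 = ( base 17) 6EE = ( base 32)1u2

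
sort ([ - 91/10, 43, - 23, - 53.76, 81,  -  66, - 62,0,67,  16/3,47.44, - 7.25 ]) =[ - 66, - 62, - 53.76,  -  23, - 91/10,  -  7.25,0,16/3,  43, 47.44,67, 81]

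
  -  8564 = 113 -8677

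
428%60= 8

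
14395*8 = 115160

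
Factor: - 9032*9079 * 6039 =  - 2^3*3^2*7^1*11^1 * 61^1*1129^1 * 1297^1 = - 495207227592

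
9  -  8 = 1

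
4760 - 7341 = - 2581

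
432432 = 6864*63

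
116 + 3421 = 3537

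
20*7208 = 144160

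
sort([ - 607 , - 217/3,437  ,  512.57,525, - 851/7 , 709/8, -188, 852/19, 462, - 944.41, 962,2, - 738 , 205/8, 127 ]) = [ - 944.41,  -  738,  -  607, - 188 , - 851/7, -217/3,2, 205/8 , 852/19,709/8, 127, 437, 462,512.57, 525,962 ]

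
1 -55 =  - 54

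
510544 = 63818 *8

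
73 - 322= - 249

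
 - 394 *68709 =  - 27071346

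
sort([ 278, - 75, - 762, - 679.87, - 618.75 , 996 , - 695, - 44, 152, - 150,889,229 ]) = [ - 762, - 695, - 679.87,  -  618.75, - 150, - 75, - 44, 152,229, 278, 889,996]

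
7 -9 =-2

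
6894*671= 4625874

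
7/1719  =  7/1719 = 0.00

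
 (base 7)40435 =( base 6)113254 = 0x2662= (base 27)dcp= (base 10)9826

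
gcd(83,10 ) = 1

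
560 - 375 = 185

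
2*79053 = 158106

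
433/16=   433/16=27.06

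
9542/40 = 238 + 11/20 =238.55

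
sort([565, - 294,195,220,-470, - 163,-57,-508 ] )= [-508 ,-470,-294, -163, - 57,195, 220, 565]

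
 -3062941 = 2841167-5904108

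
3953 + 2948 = 6901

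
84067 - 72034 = 12033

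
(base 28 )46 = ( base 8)166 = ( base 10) 118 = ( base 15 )7d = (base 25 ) 4I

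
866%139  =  32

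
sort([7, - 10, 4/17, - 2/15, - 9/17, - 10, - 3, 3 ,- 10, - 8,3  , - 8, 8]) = [-10, - 10, - 10,-8, - 8, - 3, - 9/17, - 2/15, 4/17,3, 3, 7,8 ] 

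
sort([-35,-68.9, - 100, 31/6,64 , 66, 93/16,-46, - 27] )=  [  -  100,-68.9, - 46, - 35,-27, 31/6,93/16, 64, 66]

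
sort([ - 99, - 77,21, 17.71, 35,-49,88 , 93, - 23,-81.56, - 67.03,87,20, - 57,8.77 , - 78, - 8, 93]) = [ - 99, - 81.56,-78, - 77, - 67.03, - 57, - 49, - 23, - 8,8.77, 17.71,20,21, 35,87,88,93,93 ] 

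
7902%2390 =732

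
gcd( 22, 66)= 22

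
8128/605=8128/605 = 13.43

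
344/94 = 3 + 31/47  =  3.66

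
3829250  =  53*72250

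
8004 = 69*116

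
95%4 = 3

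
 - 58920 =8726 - 67646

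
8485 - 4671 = 3814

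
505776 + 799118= 1304894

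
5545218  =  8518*651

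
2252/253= 8 + 228/253=8.90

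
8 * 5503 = 44024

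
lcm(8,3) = 24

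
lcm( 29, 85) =2465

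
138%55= 28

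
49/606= 49/606 = 0.08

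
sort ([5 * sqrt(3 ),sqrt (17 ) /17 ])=[sqrt( 17)/17, 5*sqrt( 3) ]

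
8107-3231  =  4876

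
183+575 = 758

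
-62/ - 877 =62/877 = 0.07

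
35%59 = 35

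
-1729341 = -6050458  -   - 4321117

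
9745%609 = 1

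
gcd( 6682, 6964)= 2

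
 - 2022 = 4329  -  6351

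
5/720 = 1/144 = 0.01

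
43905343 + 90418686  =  134324029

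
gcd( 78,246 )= 6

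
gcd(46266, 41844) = 66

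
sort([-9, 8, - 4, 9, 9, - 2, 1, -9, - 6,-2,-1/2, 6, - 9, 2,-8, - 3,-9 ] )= [- 9, - 9, - 9, - 9, -8, - 6, - 4, - 3, -2, - 2, -1/2, 1, 2,6, 8 , 9 , 9]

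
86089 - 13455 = 72634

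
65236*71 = 4631756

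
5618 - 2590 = 3028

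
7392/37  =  7392/37  =  199.78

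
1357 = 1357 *1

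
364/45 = 8 + 4/45 = 8.09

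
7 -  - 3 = 10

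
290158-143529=146629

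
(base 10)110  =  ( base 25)4A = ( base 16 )6e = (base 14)7c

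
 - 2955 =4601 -7556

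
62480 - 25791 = 36689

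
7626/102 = 1271/17 = 74.76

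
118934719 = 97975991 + 20958728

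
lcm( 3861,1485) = 19305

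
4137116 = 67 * 61748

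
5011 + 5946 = 10957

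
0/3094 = 0 = 0.00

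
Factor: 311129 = 7^1 *13^2 *263^1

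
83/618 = 83/618 = 0.13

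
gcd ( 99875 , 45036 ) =1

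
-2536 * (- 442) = 1120912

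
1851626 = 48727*38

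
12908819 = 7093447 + 5815372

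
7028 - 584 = 6444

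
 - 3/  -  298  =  3/298 = 0.01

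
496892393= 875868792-378976399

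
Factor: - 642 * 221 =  - 141882 = -2^1*3^1*13^1 *17^1*107^1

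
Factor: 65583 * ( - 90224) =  - 5917160592 = -2^4*3^3 * 7^1*347^1*5639^1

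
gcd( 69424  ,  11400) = 8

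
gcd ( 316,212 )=4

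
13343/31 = 430 + 13/31 = 430.42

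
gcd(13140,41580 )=180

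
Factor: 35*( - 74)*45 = - 2^1*3^2*5^2*7^1*37^1 = - 116550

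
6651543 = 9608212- 2956669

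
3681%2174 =1507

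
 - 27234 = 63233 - 90467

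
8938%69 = 37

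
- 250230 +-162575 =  - 412805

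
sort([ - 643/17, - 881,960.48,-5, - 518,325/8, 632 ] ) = [ - 881, - 518, - 643/17, - 5,325/8,632,960.48] 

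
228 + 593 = 821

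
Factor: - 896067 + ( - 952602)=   -  3^1*616223^1 = -1848669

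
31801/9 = 31801/9 = 3533.44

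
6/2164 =3/1082 = 0.00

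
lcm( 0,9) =0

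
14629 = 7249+7380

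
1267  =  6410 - 5143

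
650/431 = 1 + 219/431  =  1.51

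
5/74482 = 5/74482 = 0.00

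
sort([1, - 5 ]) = [ - 5,1 ]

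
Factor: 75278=2^1*7^1*19^1*283^1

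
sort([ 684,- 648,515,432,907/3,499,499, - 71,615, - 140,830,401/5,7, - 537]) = [-648, - 537 ,- 140, - 71, 7, 401/5,907/3,432 , 499,499, 515 , 615, 684 , 830 ]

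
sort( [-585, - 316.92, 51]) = [-585, -316.92,51]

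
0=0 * 6269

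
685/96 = 7 + 13/96 = 7.14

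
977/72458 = 977/72458= 0.01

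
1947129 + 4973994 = 6921123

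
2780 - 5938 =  - 3158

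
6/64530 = 1/10755 =0.00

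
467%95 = 87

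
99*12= 1188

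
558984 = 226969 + 332015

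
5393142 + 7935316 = 13328458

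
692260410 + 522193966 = 1214454376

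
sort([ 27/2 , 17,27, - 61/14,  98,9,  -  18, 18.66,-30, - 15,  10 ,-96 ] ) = [  -  96, - 30,-18, - 15 ,-61/14, 9,10,  27/2,17,18.66 , 27,98] 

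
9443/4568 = 9443/4568 =2.07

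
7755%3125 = 1505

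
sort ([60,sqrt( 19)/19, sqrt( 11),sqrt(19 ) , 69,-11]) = [ - 11,  sqrt( 19)/19,sqrt ( 11) , sqrt( 19),60,69] 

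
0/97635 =0  =  0.00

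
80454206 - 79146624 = 1307582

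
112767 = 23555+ 89212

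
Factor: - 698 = -2^1*349^1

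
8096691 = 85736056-77639365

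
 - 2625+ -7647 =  - 10272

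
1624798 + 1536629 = 3161427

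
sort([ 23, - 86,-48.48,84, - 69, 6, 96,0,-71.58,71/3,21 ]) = [-86, - 71.58, - 69,-48.48, 0,6,21 , 23,71/3,84, 96 ] 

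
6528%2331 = 1866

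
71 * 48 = 3408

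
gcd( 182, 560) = 14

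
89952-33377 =56575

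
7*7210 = 50470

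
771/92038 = 771/92038= 0.01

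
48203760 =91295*528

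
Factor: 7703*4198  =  2^1  *  2099^1*7703^1 = 32337194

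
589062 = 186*3167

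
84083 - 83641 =442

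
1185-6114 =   -  4929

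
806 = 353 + 453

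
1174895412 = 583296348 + 591599064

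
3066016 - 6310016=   -  3244000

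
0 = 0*887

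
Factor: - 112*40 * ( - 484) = 2^9  *5^1*7^1*11^2 = 2168320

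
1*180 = 180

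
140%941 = 140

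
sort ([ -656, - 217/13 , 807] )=[ - 656, - 217/13, 807]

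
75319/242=311 + 57/242=311.24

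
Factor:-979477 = - 61^1*16057^1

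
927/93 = 309/31 = 9.97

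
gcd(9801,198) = 99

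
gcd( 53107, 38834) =1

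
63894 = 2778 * 23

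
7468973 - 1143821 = 6325152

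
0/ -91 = 0/1 = - 0.00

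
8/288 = 1/36  =  0.03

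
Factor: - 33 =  - 3^1 * 11^1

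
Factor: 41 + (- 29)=12 = 2^2*3^1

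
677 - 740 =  - 63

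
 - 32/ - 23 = 1 + 9/23 = 1.39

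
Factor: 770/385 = 2^1 = 2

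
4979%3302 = 1677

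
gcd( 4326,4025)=7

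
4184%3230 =954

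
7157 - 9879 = - 2722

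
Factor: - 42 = -2^1*3^1*7^1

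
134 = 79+55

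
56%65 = 56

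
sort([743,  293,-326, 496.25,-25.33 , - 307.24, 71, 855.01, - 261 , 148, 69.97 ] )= [  -  326, - 307.24, - 261, -25.33, 69.97, 71,148,  293, 496.25, 743, 855.01]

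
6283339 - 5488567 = 794772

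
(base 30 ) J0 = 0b1000111010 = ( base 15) 280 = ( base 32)hq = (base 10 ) 570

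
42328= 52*814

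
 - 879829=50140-929969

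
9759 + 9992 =19751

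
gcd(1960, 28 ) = 28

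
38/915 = 38/915 = 0.04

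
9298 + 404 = 9702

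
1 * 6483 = 6483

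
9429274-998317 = 8430957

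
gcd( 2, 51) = 1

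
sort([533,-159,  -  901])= [ - 901 , -159,533]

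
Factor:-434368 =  - 2^6 * 11^1*617^1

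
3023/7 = 431 + 6/7 = 431.86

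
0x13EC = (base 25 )840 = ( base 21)bbi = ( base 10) 5100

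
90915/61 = 1490 + 25/61 = 1490.41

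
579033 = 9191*63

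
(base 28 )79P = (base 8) 13205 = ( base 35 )4OP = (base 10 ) 5765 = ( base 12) 3405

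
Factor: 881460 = 2^2*3^2*5^1*59^1*83^1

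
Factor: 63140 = 2^2*5^1*7^1*11^1*41^1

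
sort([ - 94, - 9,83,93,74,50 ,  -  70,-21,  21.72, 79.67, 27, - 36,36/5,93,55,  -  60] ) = [ - 94, - 70, - 60, - 36, - 21, - 9,36/5, 21.72 , 27,50,  55, 74, 79.67,  83,93,93]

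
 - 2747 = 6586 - 9333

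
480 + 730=1210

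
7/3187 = 7/3187 = 0.00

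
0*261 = 0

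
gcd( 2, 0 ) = 2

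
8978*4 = 35912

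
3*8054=24162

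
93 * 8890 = 826770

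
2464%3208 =2464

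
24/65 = 24/65 = 0.37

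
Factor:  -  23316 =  - 2^2 * 3^1 * 29^1*67^1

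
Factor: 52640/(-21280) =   -  19^(-1 )*47^1  =  -  47/19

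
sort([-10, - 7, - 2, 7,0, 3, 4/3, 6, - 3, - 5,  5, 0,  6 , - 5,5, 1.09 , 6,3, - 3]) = [ - 10,  -  7, - 5, - 5, - 3, - 3, - 2, 0, 0 , 1.09, 4/3, 3,  3, 5, 5, 6,6  ,  6, 7 ]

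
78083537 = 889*87833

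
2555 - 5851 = - 3296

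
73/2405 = 73/2405 = 0.03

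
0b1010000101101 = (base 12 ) 2ba5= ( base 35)47K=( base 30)5M5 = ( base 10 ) 5165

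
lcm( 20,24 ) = 120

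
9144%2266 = 80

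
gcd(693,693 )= 693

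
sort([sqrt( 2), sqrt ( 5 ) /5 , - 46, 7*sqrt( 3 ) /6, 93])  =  [ - 46,sqrt( 5 ) /5, sqrt(2),7*sqrt(3 ) /6 , 93]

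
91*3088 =281008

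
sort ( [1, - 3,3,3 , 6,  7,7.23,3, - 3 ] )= [ -3 , - 3,  1, 3,3,3,6,  7,7.23]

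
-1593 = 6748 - 8341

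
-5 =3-8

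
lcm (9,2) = 18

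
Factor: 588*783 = 2^2*3^4*7^2*29^1 = 460404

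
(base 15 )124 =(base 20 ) CJ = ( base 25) A9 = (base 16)103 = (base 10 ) 259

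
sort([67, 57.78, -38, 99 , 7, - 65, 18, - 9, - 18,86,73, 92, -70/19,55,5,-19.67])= [-65, - 38, - 19.67, - 18, - 9,  -  70/19,5, 7,18, 55 , 57.78,67, 73,86, 92,99 ]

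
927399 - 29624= 897775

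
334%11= 4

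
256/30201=256/30201 = 0.01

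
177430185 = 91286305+86143880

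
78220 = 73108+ 5112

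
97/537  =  97/537 = 0.18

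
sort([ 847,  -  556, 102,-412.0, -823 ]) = [-823,-556,-412.0,102,847 ] 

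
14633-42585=-27952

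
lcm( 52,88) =1144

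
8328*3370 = 28065360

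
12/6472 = 3/1618 = 0.00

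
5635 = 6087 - 452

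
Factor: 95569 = 95569^1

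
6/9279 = 2/3093   =  0.00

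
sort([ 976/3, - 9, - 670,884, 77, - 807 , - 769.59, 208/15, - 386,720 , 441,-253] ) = [ - 807,  -  769.59, - 670, - 386, - 253,  -  9, 208/15,  77,976/3,441,720,884 ] 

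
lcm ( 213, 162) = 11502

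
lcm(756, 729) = 20412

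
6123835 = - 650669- - 6774504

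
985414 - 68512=916902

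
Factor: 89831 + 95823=2^1*7^1*89^1*149^1 = 185654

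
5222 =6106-884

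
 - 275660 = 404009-679669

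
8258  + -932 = 7326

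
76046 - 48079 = 27967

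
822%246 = 84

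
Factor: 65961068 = 2^2*16490267^1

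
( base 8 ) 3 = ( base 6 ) 3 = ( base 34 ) 3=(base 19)3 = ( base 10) 3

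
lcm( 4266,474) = 4266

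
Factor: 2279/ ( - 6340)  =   - 2^( - 2) * 5^( - 1)*43^1*53^1 * 317^ ( - 1)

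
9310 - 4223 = 5087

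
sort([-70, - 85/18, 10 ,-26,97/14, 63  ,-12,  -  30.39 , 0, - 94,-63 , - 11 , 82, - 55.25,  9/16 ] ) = [ - 94 , - 70,  -  63, - 55.25, - 30.39, - 26, - 12 , - 11, - 85/18,0, 9/16,97/14,  10 , 63, 82]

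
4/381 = 4/381 = 0.01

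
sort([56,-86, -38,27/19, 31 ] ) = [-86, - 38, 27/19, 31, 56]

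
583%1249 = 583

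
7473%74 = 73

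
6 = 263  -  257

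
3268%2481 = 787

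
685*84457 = 57853045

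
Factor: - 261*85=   -  22185 = - 3^2*5^1*17^1*29^1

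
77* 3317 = 255409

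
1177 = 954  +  223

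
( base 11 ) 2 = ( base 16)2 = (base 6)2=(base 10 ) 2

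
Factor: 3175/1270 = 2^( - 1 )*5^1 = 5/2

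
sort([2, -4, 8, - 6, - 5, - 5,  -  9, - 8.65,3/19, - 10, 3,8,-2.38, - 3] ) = [ - 10, - 9, - 8.65, - 6,-5, - 5 , - 4,-3, - 2.38,3/19, 2, 3, 8, 8]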